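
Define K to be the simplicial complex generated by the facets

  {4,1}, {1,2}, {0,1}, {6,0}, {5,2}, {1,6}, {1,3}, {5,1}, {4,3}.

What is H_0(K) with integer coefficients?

Take the total order 0 < 1 < 2 < 3 < 4 < 5 < 6 on the vertex set. Then K (dimension 1) consists of the simplices:

  0-simplices (7): [0], [1], [2], [3], [4], [5], [6]
  1-simplices (9): [0,1], [0,6], [1,2], [1,3], [1,4], [1,5], [1,6], [2,5], [3,4]

so the chain groups are C_0 ≅ Z^7, C_1 ≅ Z^9.

The boundary map ∂_1: C_1 → C_0 sends each edge [p,q] (with p < q) to q − p. For instance
  ∂[1,5] = [5] − [1].
The 7×9 boundary matrix has rank 6 and Smith normal form diag(1,1,1,1,1,1).

From H_k ≅ ker(∂_k) / im(∂_{k+1}) we obtain:

  H_0: rank C_0 − rank ∂_1 = 7 − 6 = 1, and the invariant factors of ∂_1 are all 1, so H_0 = Z.

(K is a triangulation of a wedge of 3 circles.)

H_0 = Z.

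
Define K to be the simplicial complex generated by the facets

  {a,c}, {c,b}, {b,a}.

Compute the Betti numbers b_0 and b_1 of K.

b_0 = 1, b_1 = 1.

We work with the vertex ordering a < b < c. The simplices of K, each written with vertices in increasing order, are:

  0-simplices (3): a, b, c
  1-simplices (3): ab, ac, bc

so the chain groups are C_0 ≅ Z^3, C_1 ≅ Z^3.

Boundary ∂_1: C_1 → C_0 maps an edge to its endpoints' difference, ∂[p,q] = q − p.
This gives a 3×3 integer matrix of rank 2; reducing to Smith normal form yields diagonal entries (1,1).

Now H_k = ker ∂_k / im ∂_{k+1}, so:

  H_0: rank C_0 − rank ∂_1 = 3 − 2 = 1, and the invariant factors of ∂_1 are all 1, so H_0 ≅ Z.
  H_1: rank ker ∂_1 − rank ∂_2 = (3 − 2) − 0 = 1, and there is no ∂_2, so H_1 ≅ Z.

(K is a triangulation of the circle S^1.)

Hence the Betti numbers are b_0 = 1, b_1 = 1.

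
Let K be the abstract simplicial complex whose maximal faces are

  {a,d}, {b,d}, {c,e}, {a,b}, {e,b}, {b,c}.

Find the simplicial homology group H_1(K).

K has 5 vertices, 6 edges.
rank ∂_1 = 4, rank ∂_2 = 0 ⇒ b_1 = 6 − 4 − 0 = 2. So H_1 ≅ Z^2.

H_1 ≅ Z^2.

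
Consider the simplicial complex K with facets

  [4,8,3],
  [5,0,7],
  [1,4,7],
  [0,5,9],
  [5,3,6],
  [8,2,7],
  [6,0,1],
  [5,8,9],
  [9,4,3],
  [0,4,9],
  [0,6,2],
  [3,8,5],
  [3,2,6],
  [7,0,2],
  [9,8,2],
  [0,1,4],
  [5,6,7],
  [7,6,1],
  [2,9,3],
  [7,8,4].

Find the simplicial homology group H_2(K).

H_2 ≅ 0.

We work with the vertex ordering 0 < 1 < 2 < 3 < 4 < 5 < 6 < 7 < 8 < 9. The simplices of K, each written with vertices in increasing order, are:

  0-simplices (10): [0], [1], [2], [3], [4], [5], [6], [7], [8], [9]
  1-simplices (30): (30 of them)
  2-simplices (20): (20 of them)

giving chain groups C_0 ≅ Z^10, C_1 ≅ Z^30, C_2 ≅ Z^20.

∂_1: C_1 → C_0 maps an edge to its endpoints' difference, ∂[p,q] = q − p. For instance
  ∂[3,4] = [4] − [3].
The resulting 10×30 matrix has rank 9, and its Smith normal form has invariant factors (1,1,1,1,1,1,1,1,1).

∂_2: C_2 → C_1 acts by ∂[p,q,r] = [q,r] − [p,r] + [p,q]. For instance
  ∂[0,5,7] = [5,7] − [0,7] + [0,5],
  ∂[1,6,7] = [6,7] − [1,7] + [1,6].
The resulting 30×20 matrix has rank 20, and its Smith normal form has invariant factors (1,1,1,1,1,1,1,1,1,1,1,1,1,1,1,1,1,1,1,2).

From H_k ≅ ker(∂_k) / im(∂_{k+1}) we obtain:

  H_2: rank ker ∂_2 − rank ∂_3 = (20 − 20) − 0 = 0, and there is no ∂_3, so H_2 = 0.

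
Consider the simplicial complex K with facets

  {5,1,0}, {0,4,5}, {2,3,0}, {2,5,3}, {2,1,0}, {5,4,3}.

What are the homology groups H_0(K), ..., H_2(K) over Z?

H_0 ≅ Z,  H_1 ≅ Z,  H_2 = 0.

Take the total order 0 < 1 < 2 < 3 < 4 < 5 on the vertex set. Then K (dimension 2) consists of the simplices:

  0-simplices (6): [0], [1], [2], [3], [4], [5]
  1-simplices (12): [0,1], [0,2], [0,3], [0,4], [0,5], [1,2], [1,5], [2,3], [2,5], [3,4], [3,5], [4,5]
  2-simplices (6): [0,1,2], [0,1,5], [0,2,3], [0,4,5], [2,3,5], [3,4,5]

giving chain groups C_0 ≅ Z^6, C_1 ≅ Z^12, C_2 ≅ Z^6.

∂_1: C_1 → C_0 is given by ∂[p,q] = [q] − [p]. For instance
  ∂[3,4] = [4] − [3].
This gives a 6×12 integer matrix of rank 5; reducing to Smith normal form yields diagonal entries (1,1,1,1,1).

The boundary map ∂_2: C_2 → C_1 sends each 2-simplex [p,q,r] to [q,r] − [p,r] + [p,q]. For instance
  ∂[0,1,5] = [1,5] − [0,5] + [0,1],
  ∂[0,4,5] = [4,5] − [0,5] + [0,4].
As a 12×6 matrix over Z this has rank 6, with invariant factors (1,1,1,1,1,1).

Computing H_k = (kernel of ∂_k) / (image of ∂_{k+1}):

  H_0: rank C_0 − rank ∂_1 = 6 − 5 = 1, and the invariant factors of ∂_1 are all 1, so H_0 = Z.
  H_1: rank ker ∂_1 − rank ∂_2 = (12 − 5) − 6 = 1, and the invariant factors of ∂_2 are all 1, so H_1 = Z.
  H_2: rank ker ∂_2 − rank ∂_3 = (6 − 6) − 0 = 0, and there is no ∂_3, so H_2 = 0.

(K is a triangulation of the cylinder S^1 x I.)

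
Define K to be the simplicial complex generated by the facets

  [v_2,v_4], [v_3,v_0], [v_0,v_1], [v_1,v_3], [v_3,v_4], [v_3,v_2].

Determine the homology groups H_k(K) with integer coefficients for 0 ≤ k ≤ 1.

We work with the vertex ordering v_0 < v_1 < v_2 < v_3 < v_4. The simplices of K, each written with vertices in increasing order, are:

  0-simplices (5): [v_0], [v_1], [v_2], [v_3], [v_4]
  1-simplices (6): [v_0,v_1], [v_0,v_3], [v_1,v_3], [v_2,v_3], [v_2,v_4], [v_3,v_4]

so the chain groups are C_0 ≅ Z^5, C_1 ≅ Z^6.

The boundary map ∂_1: C_1 → C_0 maps an edge to its endpoints' difference, ∂[p,q] = q − p. For instance
  ∂[v_0,v_3] = [v_3] − [v_0].
This gives a 5×6 integer matrix of rank 4; reducing to Smith normal form yields diagonal entries (1,1,1,1).

From H_k ≅ ker(∂_k) / im(∂_{k+1}) we obtain:

  H_0: rank C_0 − rank ∂_1 = 5 − 4 = 1, and the invariant factors of ∂_1 are all 1, so H_0 ≅ Z.
  H_1: rank ker ∂_1 − rank ∂_2 = (6 − 4) − 0 = 2, and there is no ∂_2, so H_1 ≅ Z^2.

H_0 ≅ Z,  H_1 ≅ Z^2.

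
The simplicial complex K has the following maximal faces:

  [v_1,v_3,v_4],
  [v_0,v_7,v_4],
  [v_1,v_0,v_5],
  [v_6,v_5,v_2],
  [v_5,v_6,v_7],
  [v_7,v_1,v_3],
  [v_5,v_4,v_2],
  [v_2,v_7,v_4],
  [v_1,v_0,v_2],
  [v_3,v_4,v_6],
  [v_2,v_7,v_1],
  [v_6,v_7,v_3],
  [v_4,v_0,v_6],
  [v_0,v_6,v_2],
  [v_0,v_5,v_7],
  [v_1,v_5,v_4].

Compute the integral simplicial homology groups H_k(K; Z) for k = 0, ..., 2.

H_0 = Z,  H_1 = Z^2,  H_2 = Z.

Order the vertices as v_0 < v_1 < v_2 < v_3 < v_4 < v_5 < v_6 < v_7. Listing each simplex with vertices in this order, K has dimension 2 with simplices:

  0-simplices (8): [v_0], [v_1], [v_2], [v_3], [v_4], [v_5], [v_6], [v_7]
  1-simplices (24): (24 of them)
  2-simplices (16): (16 of them)

so the chain groups are C_0 ≅ Z^8, C_1 ≅ Z^24, C_2 ≅ Z^16.

Boundary ∂_1: C_1 → C_0 maps an edge to its endpoints' difference, ∂[p,q] = q − p. For instance
  ∂[v_0,v_6] = [v_6] − [v_0].
As a 8×24 matrix over Z this has rank 7, with invariant factors (1,1,1,1,1,1,1).

Boundary ∂_2: C_2 → C_1 acts by ∂[p,q,r] = [q,r] − [p,r] + [p,q]. For instance
  ∂[v_0,v_4,v_6] = [v_4,v_6] − [v_0,v_6] + [v_0,v_4],
  ∂[v_1,v_4,v_5] = [v_4,v_5] − [v_1,v_5] + [v_1,v_4].
This gives a 24×16 integer matrix of rank 15; reducing to Smith normal form yields diagonal entries (1,1,1,1,1,1,1,1,1,1,1,1,1,1,1).

Reading off H_k = ker ∂_k / im ∂_{k+1}:

  H_0: rank C_0 − rank ∂_1 = 8 − 7 = 1, and the invariant factors of ∂_1 are all 1, so H_0 ≅ Z.
  H_1: rank ker ∂_1 − rank ∂_2 = (24 − 7) − 15 = 2, and the invariant factors of ∂_2 are all 1, so H_1 ≅ Z^2.
  H_2: rank ker ∂_2 − rank ∂_3 = (16 − 15) − 0 = 1, and there is no ∂_3, so H_2 ≅ Z.

As a check, the Euler characteristic is 8 − 24 + 16 = 0, which agrees with 1 − 2 + 1 = 0.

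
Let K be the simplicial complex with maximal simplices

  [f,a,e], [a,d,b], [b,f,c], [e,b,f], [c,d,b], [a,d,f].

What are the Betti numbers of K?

Order the vertices as a < b < c < d < e < f. Listing each simplex with vertices in this order, K has dimension 2 with simplices:

  0-simplices (6): a, b, c, d, e, f
  1-simplices (12): ab, ad, ae, af, bc, bd, be, bf, cd, cf, df, ef
  2-simplices (6): abd, adf, aef, bcd, bcf, bef

giving chain groups C_0 ≅ Z^6, C_1 ≅ Z^12, C_2 ≅ Z^6.

The boundary map ∂_1: C_1 → C_0 sends each edge [p,q] (with p < q) to q − p. For instance
  ∂bc = c − b.
As a 6×12 matrix over Z this has rank 5, with invariant factors (1,1,1,1,1).

∂_2: C_2 → C_1 maps a triangle to the signed sum of its edges. For instance
  ∂aef = ef − af + ae,
  ∂bcd = cd − bd + bc.
This gives a 12×6 integer matrix of rank 6; reducing to Smith normal form yields diagonal entries (1,1,1,1,1,1).

Computing H_k = (kernel of ∂_k) / (image of ∂_{k+1}):

  H_0: rank C_0 − rank ∂_1 = 6 − 5 = 1, and the invariant factors of ∂_1 are all 1, so H_0 = Z.
  H_1: rank ker ∂_1 − rank ∂_2 = (12 − 5) − 6 = 1, and the invariant factors of ∂_2 are all 1, so H_1 = Z.
  H_2: rank ker ∂_2 − rank ∂_3 = (6 − 6) − 0 = 0, and there is no ∂_3, so H_2 = 0.

Hence the Betti numbers are b_0 = 1, b_1 = 1, b_2 = 0.

b_0 = 1, b_1 = 1, b_2 = 0.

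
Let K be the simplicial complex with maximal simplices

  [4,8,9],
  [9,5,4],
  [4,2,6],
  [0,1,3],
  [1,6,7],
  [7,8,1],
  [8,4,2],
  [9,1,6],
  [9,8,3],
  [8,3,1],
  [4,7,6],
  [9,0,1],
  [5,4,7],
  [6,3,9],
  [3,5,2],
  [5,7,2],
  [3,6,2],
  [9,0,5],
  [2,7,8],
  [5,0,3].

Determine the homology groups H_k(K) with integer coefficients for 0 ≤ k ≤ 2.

We work with the vertex ordering 0 < 1 < 2 < 3 < 4 < 5 < 6 < 7 < 8 < 9. The simplices of K, each written with vertices in increasing order, are:

  0-simplices (10): [0], [1], [2], [3], [4], [5], [6], [7], [8], [9]
  1-simplices (30): (30 of them)
  2-simplices (20): (20 of them)

giving chain groups C_0 ≅ Z^10, C_1 ≅ Z^30, C_2 ≅ Z^20.

The boundary map ∂_1: C_1 → C_0 is given by ∂[p,q] = [q] − [p]. For instance
  ∂[4,5] = [5] − [4].
The resulting 10×30 matrix has rank 9, and its Smith normal form has invariant factors (1,1,1,1,1,1,1,1,1).

Boundary ∂_2: C_2 → C_1 maps a triangle to the signed sum of its edges. For instance
  ∂[2,5,7] = [5,7] − [2,7] + [2,5],
  ∂[3,8,9] = [8,9] − [3,9] + [3,8].
As a 30×20 matrix over Z this has rank 20, with invariant factors (1,1,1,1,1,1,1,1,1,1,1,1,1,1,1,1,1,1,1,2).

Computing H_k = (kernel of ∂_k) / (image of ∂_{k+1}):

  H_0: rank C_0 − rank ∂_1 = 10 − 9 = 1, and the invariant factors of ∂_1 are all 1, so H_0 = Z.
  H_1: rank ker ∂_1 − rank ∂_2 = (30 − 9) − 20 = 1, and ∂_2 has invariant factor 2 > 1, so H_1 = Z ⊕ Z_2.
  H_2: rank ker ∂_2 − rank ∂_3 = (20 − 20) − 0 = 0, and there is no ∂_3, so H_2 = 0.

As a check, the Euler characteristic is 10 − 30 + 20 = 0, which agrees with 1 − 1 + 0 = 0.

H_0 = Z,  H_1 = Z ⊕ Z_2,  H_2 = 0.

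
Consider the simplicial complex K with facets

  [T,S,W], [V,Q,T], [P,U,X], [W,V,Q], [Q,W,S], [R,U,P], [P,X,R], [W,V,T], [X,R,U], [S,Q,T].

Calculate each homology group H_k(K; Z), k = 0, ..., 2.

H_0 = Z^2,  H_1 = 0,  H_2 = Z^2.

Take the total order P < Q < R < S < T < U < V < W < X on the vertex set. Then K (dimension 2) consists of the simplices:

  0-simplices (9): P, Q, R, S, T, U, V, W, X
  1-simplices (15): PR, PU, PX, QS, QT, QV, QW, RU, RX, ST, SW, TV, TW, UX, VW
  2-simplices (10): PRU, PRX, PUX, QST, QSW, QTV, QVW, RUX, STW, TVW

so the chain groups are C_0 ≅ Z^9, C_1 ≅ Z^15, C_2 ≅ Z^10.

The boundary map ∂_1: C_1 → C_0 is given by ∂[p,q] = [q] − [p].
The 9×15 boundary matrix has rank 7 and Smith normal form diag(1,1,1,1,1,1,1).

The boundary map ∂_2: C_2 → C_1 acts by ∂[p,q,r] = [q,r] − [p,r] + [p,q]. For instance
  ∂QVW = VW − QW + QV,
  ∂PUX = UX − PX + PU.
This gives a 15×10 integer matrix of rank 8; reducing to Smith normal form yields diagonal entries (1,1,1,1,1,1,1,1).

Computing H_k = (kernel of ∂_k) / (image of ∂_{k+1}):

  H_0: rank C_0 − rank ∂_1 = 9 − 7 = 2, and the invariant factors of ∂_1 are all 1, so H_0 = Z^2.
  H_1: rank ker ∂_1 − rank ∂_2 = (15 − 7) − 8 = 0, and the invariant factors of ∂_2 are all 1, so H_1 = 0.
  H_2: rank ker ∂_2 − rank ∂_3 = (10 − 8) − 0 = 2, and there is no ∂_3, so H_2 = Z^2.

As a check, the Euler characteristic is 9 − 15 + 10 = 4, which agrees with 2 − 0 + 2 = 4.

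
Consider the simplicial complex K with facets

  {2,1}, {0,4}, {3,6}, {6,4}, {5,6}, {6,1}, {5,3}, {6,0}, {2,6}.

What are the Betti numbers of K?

We work with the vertex ordering 0 < 1 < 2 < 3 < 4 < 5 < 6. The simplices of K, each written with vertices in increasing order, are:

  0-simplices (7): [0], [1], [2], [3], [4], [5], [6]
  1-simplices (9): [0,4], [0,6], [1,2], [1,6], [2,6], [3,5], [3,6], [4,6], [5,6]

giving chain groups C_0 ≅ Z^7, C_1 ≅ Z^9.

The boundary map ∂_1: C_1 → C_0 sends each edge [p,q] (with p < q) to q − p.
The resulting 7×9 matrix has rank 6, and its Smith normal form has invariant factors (1,1,1,1,1,1).

From H_k ≅ ker(∂_k) / im(∂_{k+1}) we obtain:

  H_0: rank C_0 − rank ∂_1 = 7 − 6 = 1, and the invariant factors of ∂_1 are all 1, so H_0 = Z.
  H_1: rank ker ∂_1 − rank ∂_2 = (9 − 6) − 0 = 3, and there is no ∂_2, so H_1 = Z^3.

(K is a triangulation of a wedge of 3 circles.)

Hence the Betti numbers are b_0 = 1, b_1 = 3.

b_0 = 1, b_1 = 3.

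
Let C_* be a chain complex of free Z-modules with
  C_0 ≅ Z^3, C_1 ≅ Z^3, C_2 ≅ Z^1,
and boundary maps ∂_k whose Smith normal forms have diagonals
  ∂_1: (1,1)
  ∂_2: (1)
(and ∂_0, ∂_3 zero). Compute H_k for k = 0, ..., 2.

H_0: b_0 = 3 − 0 − 2 = 1; torsion from ∂_1 factors > 1: none. So H_0 = Z.
H_1: b_1 = 3 − 2 − 1 = 0; torsion from ∂_2 factors > 1: none. So H_1 = 0.
H_2: b_2 = 1 − 1 − 0 = 0; torsion from ∂_3 factors > 1: none. So H_2 = 0.

H_0 = Z,  H_1 = 0,  H_2 = 0.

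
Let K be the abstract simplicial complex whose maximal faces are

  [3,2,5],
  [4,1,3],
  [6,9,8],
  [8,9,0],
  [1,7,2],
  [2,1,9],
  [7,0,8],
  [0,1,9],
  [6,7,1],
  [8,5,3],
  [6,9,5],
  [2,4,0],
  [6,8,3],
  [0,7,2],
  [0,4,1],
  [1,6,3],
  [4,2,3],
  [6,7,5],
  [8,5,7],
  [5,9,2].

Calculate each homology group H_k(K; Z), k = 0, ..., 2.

Fix the vertex order 0 < 1 < 2 < 3 < 4 < 5 < 6 < 7 < 8 < 9 and write every simplex with vertices in increasing order. Then dim K = 2 and the simplices of K are:

  0-simplices (10): [0], [1], [2], [3], [4], [5], [6], [7], [8], [9]
  1-simplices (30): (30 of them)
  2-simplices (20): (20 of them)

giving chain groups C_0 ≅ Z^10, C_1 ≅ Z^30, C_2 ≅ Z^20.

∂_1: C_1 → C_0 maps an edge to its endpoints' difference, ∂[p,q] = q − p.
The 10×30 boundary matrix has rank 9 and Smith normal form diag(1,1,1,1,1,1,1,1,1).

The boundary map ∂_2: C_2 → C_1 maps a triangle to the signed sum of its edges. For instance
  ∂[1,3,4] = [3,4] − [1,4] + [1,3],
  ∂[0,1,9] = [1,9] − [0,9] + [0,1].
As a 30×20 matrix over Z this has rank 20, with invariant factors (1,1,1,1,1,1,1,1,1,1,1,1,1,1,1,1,1,1,1,2).

Now H_k = ker ∂_k / im ∂_{k+1}, so:

  H_0: rank C_0 − rank ∂_1 = 10 − 9 = 1, and the invariant factors of ∂_1 are all 1, so H_0 ≅ Z.
  H_1: rank ker ∂_1 − rank ∂_2 = (30 − 9) − 20 = 1, and ∂_2 has invariant factor 2 > 1, so H_1 ≅ Z ⊕ Z/2.
  H_2: rank ker ∂_2 − rank ∂_3 = (20 − 20) − 0 = 0, and there is no ∂_3, so H_2 ≅ 0.

As a check, the Euler characteristic is 10 − 30 + 20 = 0, which agrees with 1 − 1 + 0 = 0.

H_0 ≅ Z,  H_1 ≅ Z ⊕ Z/2,  H_2 = 0.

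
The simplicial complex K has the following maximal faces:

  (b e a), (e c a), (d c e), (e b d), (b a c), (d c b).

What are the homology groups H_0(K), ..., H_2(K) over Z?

Fix the vertex order a < b < c < d < e and write every simplex with vertices in increasing order. Then dim K = 2 and the simplices of K are:

  0-simplices (5): a, b, c, d, e
  1-simplices (9): ab, ac, ae, bc, bd, be, cd, ce, de
  2-simplices (6): abc, abe, ace, bcd, bde, cde

giving chain groups C_0 ≅ Z^5, C_1 ≅ Z^9, C_2 ≅ Z^6.

∂_1: C_1 → C_0 maps an edge to its endpoints' difference, ∂[p,q] = q − p.
The resulting 5×9 matrix has rank 4, and its Smith normal form has invariant factors (1,1,1,1).

The boundary map ∂_2: C_2 → C_1 acts by ∂[p,q,r] = [q,r] − [p,r] + [p,q]. For instance
  ∂abe = be − ae + ab,
  ∂ace = ce − ae + ac.
As a 9×6 matrix over Z this has rank 5, with invariant factors (1,1,1,1,1).

Computing H_k = (kernel of ∂_k) / (image of ∂_{k+1}):

  H_0: rank C_0 − rank ∂_1 = 5 − 4 = 1, and the invariant factors of ∂_1 are all 1, so H_0 ≅ Z.
  H_1: rank ker ∂_1 − rank ∂_2 = (9 − 4) − 5 = 0, and the invariant factors of ∂_2 are all 1, so H_1 ≅ 0.
  H_2: rank ker ∂_2 − rank ∂_3 = (6 − 5) − 0 = 1, and there is no ∂_3, so H_2 ≅ Z.

(K is a triangulation of the 2-sphere S^2.)

H_0 = Z,  H_1 = 0,  H_2 = Z.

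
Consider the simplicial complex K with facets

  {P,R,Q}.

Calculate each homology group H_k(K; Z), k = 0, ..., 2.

Take the total order P < Q < R on the vertex set. Then K (dimension 2) consists of the simplices:

  0-simplices (3): P, Q, R
  1-simplices (3): PQ, PR, QR
  2-simplices (1): PQR

so the chain groups are C_0 ≅ Z^3, C_1 ≅ Z^3, C_2 ≅ Z^1.

∂_1: C_1 → C_0 sends each edge [p,q] (with p < q) to q − p.
The 3×3 boundary matrix has rank 2 and Smith normal form diag(1,1).

Boundary ∂_2: C_2 → C_1 acts by ∂[p,q,r] = [q,r] − [p,r] + [p,q]. For instance
  ∂PQR = QR − PR + PQ.
The 3×1 boundary matrix has rank 1 and Smith normal form diag(1).

Computing H_k = (kernel of ∂_k) / (image of ∂_{k+1}):

  H_0: rank C_0 − rank ∂_1 = 3 − 2 = 1, and the invariant factors of ∂_1 are all 1, so H_0 ≅ Z.
  H_1: rank ker ∂_1 − rank ∂_2 = (3 − 2) − 1 = 0, and the invariant factors of ∂_2 are all 1, so H_1 ≅ 0.
  H_2: rank ker ∂_2 − rank ∂_3 = (1 − 1) − 0 = 0, and there is no ∂_3, so H_2 ≅ 0.

As a check, the Euler characteristic is 3 − 3 + 1 = 1, which agrees with 1 − 0 + 0 = 1.

H_0 ≅ Z,  H_1 = 0,  H_2 = 0.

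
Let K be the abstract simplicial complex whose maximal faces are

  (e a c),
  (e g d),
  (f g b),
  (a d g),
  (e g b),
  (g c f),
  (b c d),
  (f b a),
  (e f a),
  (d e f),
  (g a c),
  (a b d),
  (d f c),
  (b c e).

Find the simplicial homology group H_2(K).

H_2 = Z.

K has 7 vertices, 21 edges, 14 triangles.
rank ∂_2 = 13, rank ∂_3 = 0 ⇒ b_2 = 14 − 13 − 0 = 1. So H_2 ≅ Z.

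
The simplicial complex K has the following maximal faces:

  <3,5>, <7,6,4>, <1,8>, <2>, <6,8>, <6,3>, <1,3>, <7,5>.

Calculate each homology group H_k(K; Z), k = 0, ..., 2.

We work with the vertex ordering 1 < 2 < 3 < 4 < 5 < 6 < 7 < 8. The simplices of K, each written with vertices in increasing order, are:

  0-simplices (8): [1], [2], [3], [4], [5], [6], [7], [8]
  1-simplices (9): [1,3], [1,8], [3,5], [3,6], [4,6], [4,7], [5,7], [6,7], [6,8]
  2-simplices (1): [4,6,7]

giving chain groups C_0 ≅ Z^8, C_1 ≅ Z^9, C_2 ≅ Z^1.

∂_1: C_1 → C_0 is given by ∂[p,q] = [q] − [p]. For instance
  ∂[3,6] = [6] − [3].
The resulting 8×9 matrix has rank 6, and its Smith normal form has invariant factors (1,1,1,1,1,1).

∂_2: C_2 → C_1 acts by ∂[p,q,r] = [q,r] − [p,r] + [p,q]. For instance
  ∂[4,6,7] = [6,7] − [4,7] + [4,6].
This gives a 9×1 integer matrix of rank 1; reducing to Smith normal form yields diagonal entries (1).

Computing H_k = (kernel of ∂_k) / (image of ∂_{k+1}):

  H_0: rank C_0 − rank ∂_1 = 8 − 6 = 2, and the invariant factors of ∂_1 are all 1, so H_0 ≅ Z^2.
  H_1: rank ker ∂_1 − rank ∂_2 = (9 − 6) − 1 = 2, and the invariant factors of ∂_2 are all 1, so H_1 ≅ Z^2.
  H_2: rank ker ∂_2 − rank ∂_3 = (1 − 1) − 0 = 0, and there is no ∂_3, so H_2 ≅ 0.

As a check, the Euler characteristic is 8 − 9 + 1 = 0, which agrees with 2 − 2 + 0 = 0.

H_0 ≅ Z^2,  H_1 ≅ Z^2,  H_2 = 0.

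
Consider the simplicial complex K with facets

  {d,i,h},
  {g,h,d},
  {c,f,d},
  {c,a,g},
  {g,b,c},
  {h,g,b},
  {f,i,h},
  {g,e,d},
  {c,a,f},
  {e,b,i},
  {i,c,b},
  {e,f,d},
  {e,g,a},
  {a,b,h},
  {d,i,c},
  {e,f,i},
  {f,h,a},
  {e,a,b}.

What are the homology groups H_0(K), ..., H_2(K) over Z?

Fix the vertex order a < b < c < d < e < f < g < h < i and write every simplex with vertices in increasing order. Then dim K = 2 and the simplices of K are:

  0-simplices (9): a, b, c, d, e, f, g, h, i
  1-simplices (27): ab, ac, ae, af, ag, ah, bc, be, bg, bh, bi, cd, cf, cg, ci, de, df, dg, dh, di, ef, eg, ei, fh, fi, gh, hi
  2-simplices (18): abe, abh, acf, acg, aeg, afh, bcg, bci, bei, bgh, cdf, cdi, def, deg, dgh, dhi, efi, fhi

so the chain groups are C_0 ≅ Z^9, C_1 ≅ Z^27, C_2 ≅ Z^18.

The boundary map ∂_1: C_1 → C_0 is given by ∂[p,q] = [q] − [p]. For instance
  ∂gh = h − g.
This gives a 9×27 integer matrix of rank 8; reducing to Smith normal form yields diagonal entries (1,1,1,1,1,1,1,1).

∂_2: C_2 → C_1 maps a triangle to the signed sum of its edges. For instance
  ∂cdf = df − cf + cd,
  ∂aeg = eg − ag + ae.
This gives a 27×18 integer matrix of rank 18; reducing to Smith normal form yields diagonal entries (1,1,1,1,1,1,1,1,1,1,1,1,1,1,1,1,1,2).

Computing H_k = (kernel of ∂_k) / (image of ∂_{k+1}):

  H_0: rank C_0 − rank ∂_1 = 9 − 8 = 1, and the invariant factors of ∂_1 are all 1, so H_0 = Z.
  H_1: rank ker ∂_1 − rank ∂_2 = (27 − 8) − 18 = 1, and ∂_2 has invariant factor 2 > 1, so H_1 = Z ⊕ Z/2.
  H_2: rank ker ∂_2 − rank ∂_3 = (18 − 18) − 0 = 0, and there is no ∂_3, so H_2 = 0.

H_0 ≅ Z,  H_1 ≅ Z ⊕ Z/2,  H_2 = 0.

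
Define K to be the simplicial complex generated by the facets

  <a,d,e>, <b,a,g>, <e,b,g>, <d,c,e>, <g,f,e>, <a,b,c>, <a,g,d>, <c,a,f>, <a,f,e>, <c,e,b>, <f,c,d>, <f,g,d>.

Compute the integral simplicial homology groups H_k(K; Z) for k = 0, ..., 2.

We work with the vertex ordering a < b < c < d < e < f < g. The simplices of K, each written with vertices in increasing order, are:

  0-simplices (7): a, b, c, d, e, f, g
  1-simplices (18): ab, ac, ad, ae, af, ag, bc, be, bg, cd, ce, cf, de, df, dg, ef, eg, fg
  2-simplices (12): abc, abg, acf, ade, adg, aef, bce, beg, cde, cdf, dfg, efg

Hence C_0 ≅ Z^7, C_1 ≅ Z^18, C_2 ≅ Z^12.

Boundary ∂_1: C_1 → C_0 is given by ∂[p,q] = [q] − [p].
This gives a 7×18 integer matrix of rank 6; reducing to Smith normal form yields diagonal entries (1,1,1,1,1,1).

∂_2: C_2 → C_1 acts by ∂[p,q,r] = [q,r] − [p,r] + [p,q]. For instance
  ∂bce = ce − be + bc,
  ∂abc = bc − ac + ab.
The 18×12 boundary matrix has rank 12 and Smith normal form diag(1,1,1,1,1,1,1,1,1,1,1,2).

From H_k ≅ ker(∂_k) / im(∂_{k+1}) we obtain:

  H_0: rank C_0 − rank ∂_1 = 7 − 6 = 1, and the invariant factors of ∂_1 are all 1, so H_0 = Z.
  H_1: rank ker ∂_1 − rank ∂_2 = (18 − 6) − 12 = 0, and ∂_2 has invariant factor 2 > 1, so H_1 = Z/2.
  H_2: rank ker ∂_2 − rank ∂_3 = (12 − 12) − 0 = 0, and there is no ∂_3, so H_2 = 0.

H_0 = Z,  H_1 = Z/2,  H_2 = 0.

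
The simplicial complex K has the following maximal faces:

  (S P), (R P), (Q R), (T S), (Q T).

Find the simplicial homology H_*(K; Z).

Fix the vertex order P < Q < R < S < T and write every simplex with vertices in increasing order. Then dim K = 1 and the simplices of K are:

  0-simplices (5): P, Q, R, S, T
  1-simplices (5): PR, PS, QR, QT, ST

so the chain groups are C_0 ≅ Z^5, C_1 ≅ Z^5.

Boundary ∂_1: C_1 → C_0 sends each edge [p,q] (with p < q) to q − p.
The resulting 5×5 matrix has rank 4, and its Smith normal form has invariant factors (1,1,1,1).

Computing H_k = (kernel of ∂_k) / (image of ∂_{k+1}):

  H_0: rank C_0 − rank ∂_1 = 5 − 4 = 1, and the invariant factors of ∂_1 are all 1, so H_0 = Z.
  H_1: rank ker ∂_1 − rank ∂_2 = (5 − 4) − 0 = 1, and there is no ∂_2, so H_1 = Z.

As a check, the Euler characteristic is 5 − 5 = 0, which agrees with 1 − 1 = 0.

H_0 = Z,  H_1 = Z.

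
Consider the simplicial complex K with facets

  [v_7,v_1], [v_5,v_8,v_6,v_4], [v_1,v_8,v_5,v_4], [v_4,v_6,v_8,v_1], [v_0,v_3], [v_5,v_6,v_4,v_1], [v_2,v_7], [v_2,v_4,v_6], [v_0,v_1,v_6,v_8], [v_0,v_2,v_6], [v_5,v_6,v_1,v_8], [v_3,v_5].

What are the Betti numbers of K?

K has 9 vertices, 20 edges, 15 triangles, 6 3-simplices.
rank ∂_0 = 0, rank ∂_1 = 8 ⇒ b_0 = 9 − 0 − 8 = 1; all invariant factors of ∂_1 are 1 so no torsion. So H_0 ≅ Z.
rank ∂_1 = 8, rank ∂_2 = 10 ⇒ b_1 = 20 − 8 − 10 = 2; all invariant factors of ∂_2 are 1 so no torsion. So H_1 ≅ Z^2.
rank ∂_2 = 10, rank ∂_3 = 5 ⇒ b_2 = 15 − 10 − 5 = 0; all invariant factors of ∂_3 are 1 so no torsion. So H_2 ≅ 0.
rank ∂_3 = 5, rank ∂_4 = 0 ⇒ b_3 = 6 − 5 − 0 = 1. So H_3 ≅ Z.

b_0 = 1, b_1 = 2, b_2 = 0, b_3 = 1.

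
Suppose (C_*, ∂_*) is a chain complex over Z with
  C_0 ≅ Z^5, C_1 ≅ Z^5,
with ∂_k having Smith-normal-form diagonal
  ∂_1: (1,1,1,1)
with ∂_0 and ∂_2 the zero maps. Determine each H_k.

H_0 ≅ Z,  H_1 ≅ Z.

H_0: b_0 = 5 − 0 − 4 = 1; torsion from ∂_1 factors > 1: none. So H_0 ≅ Z.
H_1: b_1 = 5 − 4 − 0 = 1; torsion from ∂_2 factors > 1: none. So H_1 ≅ Z.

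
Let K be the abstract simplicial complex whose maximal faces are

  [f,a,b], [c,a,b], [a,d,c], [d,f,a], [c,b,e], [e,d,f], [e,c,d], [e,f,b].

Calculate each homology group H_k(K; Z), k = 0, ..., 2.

Order the vertices as a < b < c < d < e < f. Listing each simplex with vertices in this order, K has dimension 2 with simplices:

  0-simplices (6): a, b, c, d, e, f
  1-simplices (12): ab, ac, ad, af, bc, be, bf, cd, ce, de, df, ef
  2-simplices (8): abc, abf, acd, adf, bce, bef, cde, def

giving chain groups C_0 ≅ Z^6, C_1 ≅ Z^12, C_2 ≅ Z^8.

The boundary map ∂_1: C_1 → C_0 maps an edge to its endpoints' difference, ∂[p,q] = q − p. For instance
  ∂ac = c − a.
The resulting 6×12 matrix has rank 5, and its Smith normal form has invariant factors (1,1,1,1,1).

The boundary map ∂_2: C_2 → C_1 acts by ∂[p,q,r] = [q,r] − [p,r] + [p,q]. For instance
  ∂adf = df − af + ad,
  ∂acd = cd − ad + ac.
The resulting 12×8 matrix has rank 7, and its Smith normal form has invariant factors (1,1,1,1,1,1,1).

Reading off H_k = ker ∂_k / im ∂_{k+1}:

  H_0: rank C_0 − rank ∂_1 = 6 − 5 = 1, and the invariant factors of ∂_1 are all 1, so H_0 ≅ Z.
  H_1: rank ker ∂_1 − rank ∂_2 = (12 − 5) − 7 = 0, and the invariant factors of ∂_2 are all 1, so H_1 ≅ 0.
  H_2: rank ker ∂_2 − rank ∂_3 = (8 − 7) − 0 = 1, and there is no ∂_3, so H_2 ≅ Z.

H_0 = Z,  H_1 = 0,  H_2 = Z.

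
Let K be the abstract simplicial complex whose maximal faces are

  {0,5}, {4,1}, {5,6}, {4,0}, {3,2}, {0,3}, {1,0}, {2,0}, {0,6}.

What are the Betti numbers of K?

Take the total order 0 < 1 < 2 < 3 < 4 < 5 < 6 on the vertex set. Then K (dimension 1) consists of the simplices:

  0-simplices (7): [0], [1], [2], [3], [4], [5], [6]
  1-simplices (9): [0,1], [0,2], [0,3], [0,4], [0,5], [0,6], [1,4], [2,3], [5,6]

so the chain groups are C_0 ≅ Z^7, C_1 ≅ Z^9.

∂_1: C_1 → C_0 maps an edge to its endpoints' difference, ∂[p,q] = q − p.
The resulting 7×9 matrix has rank 6, and its Smith normal form has invariant factors (1,1,1,1,1,1).

Computing H_k = (kernel of ∂_k) / (image of ∂_{k+1}):

  H_0: rank C_0 − rank ∂_1 = 7 − 6 = 1, and the invariant factors of ∂_1 are all 1, so H_0 = Z.
  H_1: rank ker ∂_1 − rank ∂_2 = (9 − 6) − 0 = 3, and there is no ∂_2, so H_1 = Z^3.

As a check, the Euler characteristic is 7 − 9 = -2, which agrees with 1 − 3 = -2.

Hence the Betti numbers are b_0 = 1, b_1 = 3.

b_0 = 1, b_1 = 3.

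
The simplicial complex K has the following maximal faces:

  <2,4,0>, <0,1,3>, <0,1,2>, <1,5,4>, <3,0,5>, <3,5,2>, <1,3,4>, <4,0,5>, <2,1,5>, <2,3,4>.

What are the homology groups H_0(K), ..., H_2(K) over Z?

Take the total order 0 < 1 < 2 < 3 < 4 < 5 on the vertex set. Then K (dimension 2) consists of the simplices:

  0-simplices (6): [0], [1], [2], [3], [4], [5]
  1-simplices (15): [0,1], [0,2], [0,3], [0,4], [0,5], [1,2], [1,3], [1,4], [1,5], [2,3], [2,4], [2,5], [3,4], [3,5], [4,5]
  2-simplices (10): [0,1,2], [0,1,3], [0,2,4], [0,3,5], [0,4,5], [1,2,5], [1,3,4], [1,4,5], [2,3,4], [2,3,5]

giving chain groups C_0 ≅ Z^6, C_1 ≅ Z^15, C_2 ≅ Z^10.

Boundary ∂_1: C_1 → C_0 maps an edge to its endpoints' difference, ∂[p,q] = q − p.
The resulting 6×15 matrix has rank 5, and its Smith normal form has invariant factors (1,1,1,1,1).

∂_2: C_2 → C_1 acts by ∂[p,q,r] = [q,r] − [p,r] + [p,q]. For instance
  ∂[0,1,2] = [1,2] − [0,2] + [0,1],
  ∂[1,4,5] = [4,5] − [1,5] + [1,4].
The resulting 15×10 matrix has rank 10, and its Smith normal form has invariant factors (1,1,1,1,1,1,1,1,1,2).

Now H_k = ker ∂_k / im ∂_{k+1}, so:

  H_0: rank C_0 − rank ∂_1 = 6 − 5 = 1, and the invariant factors of ∂_1 are all 1, so H_0 ≅ Z.
  H_1: rank ker ∂_1 − rank ∂_2 = (15 − 5) − 10 = 0, and ∂_2 has invariant factor 2 > 1, so H_1 ≅ Z/2.
  H_2: rank ker ∂_2 − rank ∂_3 = (10 − 10) − 0 = 0, and there is no ∂_3, so H_2 ≅ 0.

H_0 = Z,  H_1 = Z/2,  H_2 = 0.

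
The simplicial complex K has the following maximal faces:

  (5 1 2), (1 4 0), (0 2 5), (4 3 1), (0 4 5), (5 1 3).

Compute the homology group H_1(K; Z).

H_1 ≅ Z.

K has 6 vertices, 12 edges, 6 triangles.
rank ∂_1 = 5, rank ∂_2 = 6 ⇒ b_1 = 12 − 5 − 6 = 1; all invariant factors of ∂_2 are 1 so no torsion. So H_1 ≅ Z.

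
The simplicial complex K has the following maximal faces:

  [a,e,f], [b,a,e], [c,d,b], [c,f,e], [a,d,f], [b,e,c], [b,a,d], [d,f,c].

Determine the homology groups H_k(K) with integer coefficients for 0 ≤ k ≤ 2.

K has 6 vertices, 12 edges, 8 triangles.
rank ∂_0 = 0, rank ∂_1 = 5 ⇒ b_0 = 6 − 0 − 5 = 1; all invariant factors of ∂_1 are 1 so no torsion. So H_0 ≅ Z.
rank ∂_1 = 5, rank ∂_2 = 7 ⇒ b_1 = 12 − 5 − 7 = 0; all invariant factors of ∂_2 are 1 so no torsion. So H_1 ≅ 0.
rank ∂_2 = 7, rank ∂_3 = 0 ⇒ b_2 = 8 − 7 − 0 = 1. So H_2 ≅ Z.

H_0 = Z,  H_1 = 0,  H_2 = Z.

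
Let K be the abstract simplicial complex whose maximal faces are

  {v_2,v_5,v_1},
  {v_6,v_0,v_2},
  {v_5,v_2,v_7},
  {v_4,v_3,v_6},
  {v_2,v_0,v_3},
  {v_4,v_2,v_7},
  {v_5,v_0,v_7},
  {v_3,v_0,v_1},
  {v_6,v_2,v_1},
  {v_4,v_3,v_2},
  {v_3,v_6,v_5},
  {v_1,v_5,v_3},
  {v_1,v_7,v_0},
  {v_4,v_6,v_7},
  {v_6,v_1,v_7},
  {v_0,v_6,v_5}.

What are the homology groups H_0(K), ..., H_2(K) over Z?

Order the vertices as v_0 < v_1 < v_2 < v_3 < v_4 < v_5 < v_6 < v_7. Listing each simplex with vertices in this order, K has dimension 2 with simplices:

  0-simplices (8): [v_0], [v_1], [v_2], [v_3], [v_4], [v_5], [v_6], [v_7]
  1-simplices (24): (24 of them)
  2-simplices (16): (16 of them)

giving chain groups C_0 ≅ Z^8, C_1 ≅ Z^24, C_2 ≅ Z^16.

∂_1: C_1 → C_0 is given by ∂[p,q] = [q] − [p]. For instance
  ∂[v_3,v_4] = [v_4] − [v_3].
This gives a 8×24 integer matrix of rank 7; reducing to Smith normal form yields diagonal entries (1,1,1,1,1,1,1).

The boundary map ∂_2: C_2 → C_1 maps a triangle to the signed sum of its edges. For instance
  ∂[v_0,v_1,v_7] = [v_1,v_7] − [v_0,v_7] + [v_0,v_1],
  ∂[v_1,v_6,v_7] = [v_6,v_7] − [v_1,v_7] + [v_1,v_6].
The 24×16 boundary matrix has rank 15 and Smith normal form diag(1,1,1,1,1,1,1,1,1,1,1,1,1,1,1).

Now H_k = ker ∂_k / im ∂_{k+1}, so:

  H_0: rank C_0 − rank ∂_1 = 8 − 7 = 1, and the invariant factors of ∂_1 are all 1, so H_0 = Z.
  H_1: rank ker ∂_1 − rank ∂_2 = (24 − 7) − 15 = 2, and the invariant factors of ∂_2 are all 1, so H_1 = Z^2.
  H_2: rank ker ∂_2 − rank ∂_3 = (16 − 15) − 0 = 1, and there is no ∂_3, so H_2 = Z.

As a check, the Euler characteristic is 8 − 24 + 16 = 0, which agrees with 1 − 2 + 1 = 0.

H_0 = Z,  H_1 = Z^2,  H_2 = Z.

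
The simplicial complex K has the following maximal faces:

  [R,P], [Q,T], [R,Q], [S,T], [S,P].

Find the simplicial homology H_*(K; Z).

Fix the vertex order P < Q < R < S < T and write every simplex with vertices in increasing order. Then dim K = 1 and the simplices of K are:

  0-simplices (5): P, Q, R, S, T
  1-simplices (5): PR, PS, QR, QT, ST

giving chain groups C_0 ≅ Z^5, C_1 ≅ Z^5.

Boundary ∂_1: C_1 → C_0 maps an edge to its endpoints' difference, ∂[p,q] = q − p.
As a 5×5 matrix over Z this has rank 4, with invariant factors (1,1,1,1).

Now H_k = ker ∂_k / im ∂_{k+1}, so:

  H_0: rank C_0 − rank ∂_1 = 5 − 4 = 1, and the invariant factors of ∂_1 are all 1, so H_0 = Z.
  H_1: rank ker ∂_1 − rank ∂_2 = (5 − 4) − 0 = 1, and there is no ∂_2, so H_1 = Z.

As a check, the Euler characteristic is 5 − 5 = 0, which agrees with 1 − 1 = 0.
(K is a triangulation of the circle S^1.)

H_0 ≅ Z,  H_1 ≅ Z.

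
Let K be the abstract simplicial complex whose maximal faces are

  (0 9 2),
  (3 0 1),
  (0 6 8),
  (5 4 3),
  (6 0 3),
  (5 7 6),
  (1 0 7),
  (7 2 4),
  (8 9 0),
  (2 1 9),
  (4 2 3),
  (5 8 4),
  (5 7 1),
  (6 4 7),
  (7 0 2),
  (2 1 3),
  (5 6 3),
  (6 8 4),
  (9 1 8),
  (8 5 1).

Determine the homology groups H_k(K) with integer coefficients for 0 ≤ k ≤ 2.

We work with the vertex ordering 0 < 1 < 2 < 3 < 4 < 5 < 6 < 7 < 8 < 9. The simplices of K, each written with vertices in increasing order, are:

  0-simplices (10): [0], [1], [2], [3], [4], [5], [6], [7], [8], [9]
  1-simplices (30): (30 of them)
  2-simplices (20): (20 of them)

so the chain groups are C_0 ≅ Z^10, C_1 ≅ Z^30, C_2 ≅ Z^20.

∂_1: C_1 → C_0 is given by ∂[p,q] = [q] − [p]. For instance
  ∂[0,9] = [9] − [0].
This gives a 10×30 integer matrix of rank 9; reducing to Smith normal form yields diagonal entries (1,1,1,1,1,1,1,1,1).

∂_2: C_2 → C_1 sends each 2-simplex [p,q,r] to [q,r] − [p,r] + [p,q]. For instance
  ∂[4,5,8] = [5,8] − [4,8] + [4,5],
  ∂[1,5,7] = [5,7] − [1,7] + [1,5].
As a 30×20 matrix over Z this has rank 20, with invariant factors (1,1,1,1,1,1,1,1,1,1,1,1,1,1,1,1,1,1,1,2).

Reading off H_k = ker ∂_k / im ∂_{k+1}:

  H_0: rank C_0 − rank ∂_1 = 10 − 9 = 1, and the invariant factors of ∂_1 are all 1, so H_0 ≅ Z.
  H_1: rank ker ∂_1 − rank ∂_2 = (30 − 9) − 20 = 1, and ∂_2 has invariant factor 2 > 1, so H_1 ≅ Z ⊕ Z/2.
  H_2: rank ker ∂_2 − rank ∂_3 = (20 − 20) − 0 = 0, and there is no ∂_3, so H_2 ≅ 0.

(K is a triangulation of the Klein bottle.)

H_0 ≅ Z,  H_1 ≅ Z ⊕ Z/2,  H_2 = 0.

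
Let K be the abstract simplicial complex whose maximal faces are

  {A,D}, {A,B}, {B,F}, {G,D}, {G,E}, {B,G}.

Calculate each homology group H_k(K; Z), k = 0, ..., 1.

Order the vertices as A < B < D < E < F < G. Listing each simplex with vertices in this order, K has dimension 1 with simplices:

  0-simplices (6): A, B, D, E, F, G
  1-simplices (6): AB, AD, BF, BG, DG, EG

giving chain groups C_0 ≅ Z^6, C_1 ≅ Z^6.

Boundary ∂_1: C_1 → C_0 is given by ∂[p,q] = [q] − [p].
The 6×6 boundary matrix has rank 5 and Smith normal form diag(1,1,1,1,1).

Computing H_k = (kernel of ∂_k) / (image of ∂_{k+1}):

  H_0: rank C_0 − rank ∂_1 = 6 − 5 = 1, and the invariant factors of ∂_1 are all 1, so H_0 = Z.
  H_1: rank ker ∂_1 − rank ∂_2 = (6 − 5) − 0 = 1, and there is no ∂_2, so H_1 = Z.

As a check, the Euler characteristic is 6 − 6 = 0, which agrees with 1 − 1 = 0.

H_0 = Z,  H_1 = Z.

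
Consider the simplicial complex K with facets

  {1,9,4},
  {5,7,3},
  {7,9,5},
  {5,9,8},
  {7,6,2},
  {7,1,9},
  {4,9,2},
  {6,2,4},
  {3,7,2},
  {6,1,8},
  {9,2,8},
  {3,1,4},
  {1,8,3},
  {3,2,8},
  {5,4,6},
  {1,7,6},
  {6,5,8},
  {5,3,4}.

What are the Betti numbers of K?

Take the total order 1 < 2 < 3 < 4 < 5 < 6 < 7 < 8 < 9 on the vertex set. Then K (dimension 2) consists of the simplices:

  0-simplices (9): [1], [2], [3], [4], [5], [6], [7], [8], [9]
  1-simplices (27): (27 of them)
  2-simplices (18): [1,3,4], [1,3,8], [1,4,9], [1,6,7], [1,6,8], [1,7,9], [2,3,7], [2,3,8], [2,4,6], [2,4,9], [2,6,7], [2,8,9], [3,4,5], [3,5,7], [4,5,6], [5,6,8], [5,7,9], [5,8,9]

giving chain groups C_0 ≅ Z^9, C_1 ≅ Z^27, C_2 ≅ Z^18.

∂_1: C_1 → C_0 maps an edge to its endpoints' difference, ∂[p,q] = q − p. For instance
  ∂[4,9] = [9] − [4].
This gives a 9×27 integer matrix of rank 8; reducing to Smith normal form yields diagonal entries (1,1,1,1,1,1,1,1).

The boundary map ∂_2: C_2 → C_1 acts by ∂[p,q,r] = [q,r] − [p,r] + [p,q]. For instance
  ∂[2,8,9] = [8,9] − [2,9] + [2,8],
  ∂[5,8,9] = [8,9] − [5,9] + [5,8].
This gives a 27×18 integer matrix of rank 17; reducing to Smith normal form yields diagonal entries (1,1,1,1,1,1,1,1,1,1,1,1,1,1,1,1,1).

Computing H_k = (kernel of ∂_k) / (image of ∂_{k+1}):

  H_0: rank C_0 − rank ∂_1 = 9 − 8 = 1, and the invariant factors of ∂_1 are all 1, so H_0 = Z.
  H_1: rank ker ∂_1 − rank ∂_2 = (27 − 8) − 17 = 2, and the invariant factors of ∂_2 are all 1, so H_1 = Z^2.
  H_2: rank ker ∂_2 − rank ∂_3 = (18 − 17) − 0 = 1, and there is no ∂_3, so H_2 = Z.

Hence the Betti numbers are b_0 = 1, b_1 = 2, b_2 = 1.

b_0 = 1, b_1 = 2, b_2 = 1.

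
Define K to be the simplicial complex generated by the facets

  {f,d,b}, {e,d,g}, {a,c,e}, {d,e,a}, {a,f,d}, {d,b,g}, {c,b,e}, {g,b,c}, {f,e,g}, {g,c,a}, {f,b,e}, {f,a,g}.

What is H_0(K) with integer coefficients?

Take the total order a < b < c < d < e < f < g on the vertex set. Then K (dimension 2) consists of the simplices:

  0-simplices (7): a, b, c, d, e, f, g
  1-simplices (18): ac, ad, ae, af, ag, bc, bd, be, bf, bg, ce, cg, de, df, dg, ef, eg, fg
  2-simplices (12): ace, acg, ade, adf, afg, bce, bcg, bdf, bdg, bef, deg, efg

so the chain groups are C_0 ≅ Z^7, C_1 ≅ Z^18, C_2 ≅ Z^12.

The boundary map ∂_1: C_1 → C_0 is given by ∂[p,q] = [q] − [p].
The 7×18 boundary matrix has rank 6 and Smith normal form diag(1,1,1,1,1,1).

Boundary ∂_2: C_2 → C_1 acts by ∂[p,q,r] = [q,r] − [p,r] + [p,q]. For instance
  ∂bcg = cg − bg + bc,
  ∂acg = cg − ag + ac.
This gives a 18×12 integer matrix of rank 12; reducing to Smith normal form yields diagonal entries (1,1,1,1,1,1,1,1,1,1,1,2).

From H_k ≅ ker(∂_k) / im(∂_{k+1}) we obtain:

  H_0: rank C_0 − rank ∂_1 = 7 − 6 = 1, and the invariant factors of ∂_1 are all 1, so H_0 ≅ Z.

H_0 = Z.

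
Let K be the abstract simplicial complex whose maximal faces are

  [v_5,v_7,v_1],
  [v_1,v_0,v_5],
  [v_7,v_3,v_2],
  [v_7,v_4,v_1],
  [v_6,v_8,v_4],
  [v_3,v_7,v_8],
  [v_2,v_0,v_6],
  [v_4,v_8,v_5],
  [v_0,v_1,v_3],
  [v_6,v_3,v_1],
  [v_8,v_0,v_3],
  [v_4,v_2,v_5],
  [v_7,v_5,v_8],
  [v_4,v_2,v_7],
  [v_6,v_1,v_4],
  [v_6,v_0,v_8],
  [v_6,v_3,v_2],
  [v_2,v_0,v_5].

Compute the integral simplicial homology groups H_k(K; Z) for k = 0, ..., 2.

Fix the vertex order v_0 < v_1 < v_2 < v_3 < v_4 < v_5 < v_6 < v_7 < v_8 and write every simplex with vertices in increasing order. Then dim K = 2 and the simplices of K are:

  0-simplices (9): [v_0], [v_1], [v_2], [v_3], [v_4], [v_5], [v_6], [v_7], [v_8]
  1-simplices (27): (27 of them)
  2-simplices (18): (18 of them)

so the chain groups are C_0 ≅ Z^9, C_1 ≅ Z^27, C_2 ≅ Z^18.

Boundary ∂_1: C_1 → C_0 sends each edge [p,q] (with p < q) to q − p.
As a 9×27 matrix over Z this has rank 8, with invariant factors (1,1,1,1,1,1,1,1).

∂_2: C_2 → C_1 acts by ∂[p,q,r] = [q,r] − [p,r] + [p,q]. For instance
  ∂[v_0,v_1,v_5] = [v_1,v_5] − [v_0,v_5] + [v_0,v_1],
  ∂[v_0,v_3,v_8] = [v_3,v_8] − [v_0,v_8] + [v_0,v_3].
As a 27×18 matrix over Z this has rank 18, with invariant factors (1,1,1,1,1,1,1,1,1,1,1,1,1,1,1,1,1,2).

Reading off H_k = ker ∂_k / im ∂_{k+1}:

  H_0: rank C_0 − rank ∂_1 = 9 − 8 = 1, and the invariant factors of ∂_1 are all 1, so H_0 = Z.
  H_1: rank ker ∂_1 − rank ∂_2 = (27 − 8) − 18 = 1, and ∂_2 has invariant factor 2 > 1, so H_1 = Z ⊕ Z/2.
  H_2: rank ker ∂_2 − rank ∂_3 = (18 − 18) − 0 = 0, and there is no ∂_3, so H_2 = 0.

H_0 = Z,  H_1 = Z ⊕ Z/2,  H_2 = 0.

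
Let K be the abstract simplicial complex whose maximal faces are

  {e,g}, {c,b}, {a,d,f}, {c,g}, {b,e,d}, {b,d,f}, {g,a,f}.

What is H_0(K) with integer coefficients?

Take the total order a < b < c < d < e < f < g on the vertex set. Then K (dimension 2) consists of the simplices:

  0-simplices (7): a, b, c, d, e, f, g
  1-simplices (12): ad, af, ag, bc, bd, be, bf, cg, de, df, eg, fg
  2-simplices (4): adf, afg, bde, bdf

Hence C_0 ≅ Z^7, C_1 ≅ Z^12, C_2 ≅ Z^4.

The boundary map ∂_1: C_1 → C_0 maps an edge to its endpoints' difference, ∂[p,q] = q − p.
As a 7×12 matrix over Z this has rank 6, with invariant factors (1,1,1,1,1,1).

Boundary ∂_2: C_2 → C_1 sends each 2-simplex [p,q,r] to [q,r] − [p,r] + [p,q]. For instance
  ∂afg = fg − ag + af,
  ∂bdf = df − bf + bd.
As a 12×4 matrix over Z this has rank 4, with invariant factors (1,1,1,1).

From H_k ≅ ker(∂_k) / im(∂_{k+1}) we obtain:

  H_0: rank C_0 − rank ∂_1 = 7 − 6 = 1, and the invariant factors of ∂_1 are all 1, so H_0 ≅ Z.

H_0 ≅ Z.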